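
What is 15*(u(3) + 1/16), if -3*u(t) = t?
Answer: -225/16 ≈ -14.063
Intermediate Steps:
u(t) = -t/3
15*(u(3) + 1/16) = 15*(-⅓*3 + 1/16) = 15*(-1 + 1/16) = 15*(-15/16) = -225/16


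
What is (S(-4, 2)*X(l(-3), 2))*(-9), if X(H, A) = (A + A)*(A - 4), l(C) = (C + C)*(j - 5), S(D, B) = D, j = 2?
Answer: -288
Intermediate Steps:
l(C) = -6*C (l(C) = (C + C)*(2 - 5) = (2*C)*(-3) = -6*C)
X(H, A) = 2*A*(-4 + A) (X(H, A) = (2*A)*(-4 + A) = 2*A*(-4 + A))
(S(-4, 2)*X(l(-3), 2))*(-9) = -8*2*(-4 + 2)*(-9) = -8*2*(-2)*(-9) = -4*(-8)*(-9) = 32*(-9) = -288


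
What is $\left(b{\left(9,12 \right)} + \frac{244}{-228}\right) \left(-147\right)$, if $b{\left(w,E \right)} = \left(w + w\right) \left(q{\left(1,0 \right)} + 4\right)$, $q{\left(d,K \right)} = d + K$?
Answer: $- \frac{248381}{19} \approx -13073.0$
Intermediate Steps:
$q{\left(d,K \right)} = K + d$
$b{\left(w,E \right)} = 10 w$ ($b{\left(w,E \right)} = \left(w + w\right) \left(\left(0 + 1\right) + 4\right) = 2 w \left(1 + 4\right) = 2 w 5 = 10 w$)
$\left(b{\left(9,12 \right)} + \frac{244}{-228}\right) \left(-147\right) = \left(10 \cdot 9 + \frac{244}{-228}\right) \left(-147\right) = \left(90 + 244 \left(- \frac{1}{228}\right)\right) \left(-147\right) = \left(90 - \frac{61}{57}\right) \left(-147\right) = \frac{5069}{57} \left(-147\right) = - \frac{248381}{19}$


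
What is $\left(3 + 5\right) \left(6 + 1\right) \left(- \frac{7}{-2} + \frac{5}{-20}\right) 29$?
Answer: $5278$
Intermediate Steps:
$\left(3 + 5\right) \left(6 + 1\right) \left(- \frac{7}{-2} + \frac{5}{-20}\right) 29 = 8 \cdot 7 \left(\left(-7\right) \left(- \frac{1}{2}\right) + 5 \left(- \frac{1}{20}\right)\right) 29 = 56 \left(\frac{7}{2} - \frac{1}{4}\right) 29 = 56 \cdot \frac{13}{4} \cdot 29 = 182 \cdot 29 = 5278$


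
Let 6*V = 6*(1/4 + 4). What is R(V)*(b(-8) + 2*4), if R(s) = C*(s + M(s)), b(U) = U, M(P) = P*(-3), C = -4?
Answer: 0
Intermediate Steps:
M(P) = -3*P
V = 17/4 (V = (6*(1/4 + 4))/6 = (6*(1*(¼) + 4))/6 = (6*(¼ + 4))/6 = (6*(17/4))/6 = (⅙)*(51/2) = 17/4 ≈ 4.2500)
R(s) = 8*s (R(s) = -4*(s - 3*s) = -(-8)*s = 8*s)
R(V)*(b(-8) + 2*4) = (8*(17/4))*(-8 + 2*4) = 34*(-8 + 8) = 34*0 = 0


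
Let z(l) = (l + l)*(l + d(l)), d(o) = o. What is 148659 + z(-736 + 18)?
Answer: 2210755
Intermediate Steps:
z(l) = 4*l² (z(l) = (l + l)*(l + l) = (2*l)*(2*l) = 4*l²)
148659 + z(-736 + 18) = 148659 + 4*(-736 + 18)² = 148659 + 4*(-718)² = 148659 + 4*515524 = 148659 + 2062096 = 2210755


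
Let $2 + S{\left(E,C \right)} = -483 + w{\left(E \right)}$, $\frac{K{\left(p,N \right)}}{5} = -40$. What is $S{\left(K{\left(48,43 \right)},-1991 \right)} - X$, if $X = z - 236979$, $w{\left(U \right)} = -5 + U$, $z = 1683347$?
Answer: $-1447058$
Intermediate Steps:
$K{\left(p,N \right)} = -200$ ($K{\left(p,N \right)} = 5 \left(-40\right) = -200$)
$S{\left(E,C \right)} = -490 + E$ ($S{\left(E,C \right)} = -2 + \left(-483 + \left(-5 + E\right)\right) = -2 + \left(-488 + E\right) = -490 + E$)
$X = 1446368$ ($X = 1683347 - 236979 = 1446368$)
$S{\left(K{\left(48,43 \right)},-1991 \right)} - X = \left(-490 - 200\right) - 1446368 = -690 - 1446368 = -1447058$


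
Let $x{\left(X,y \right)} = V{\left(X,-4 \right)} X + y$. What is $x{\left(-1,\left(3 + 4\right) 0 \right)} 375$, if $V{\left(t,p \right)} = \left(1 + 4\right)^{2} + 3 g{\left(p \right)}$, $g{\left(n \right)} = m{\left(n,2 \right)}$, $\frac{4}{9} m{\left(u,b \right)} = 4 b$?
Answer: $-29625$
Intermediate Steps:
$m{\left(u,b \right)} = 9 b$ ($m{\left(u,b \right)} = \frac{9 \cdot 4 b}{4} = 9 b$)
$g{\left(n \right)} = 18$ ($g{\left(n \right)} = 9 \cdot 2 = 18$)
$V{\left(t,p \right)} = 79$ ($V{\left(t,p \right)} = \left(1 + 4\right)^{2} + 3 \cdot 18 = 5^{2} + 54 = 25 + 54 = 79$)
$x{\left(X,y \right)} = y + 79 X$ ($x{\left(X,y \right)} = 79 X + y = y + 79 X$)
$x{\left(-1,\left(3 + 4\right) 0 \right)} 375 = \left(\left(3 + 4\right) 0 + 79 \left(-1\right)\right) 375 = \left(7 \cdot 0 - 79\right) 375 = \left(0 - 79\right) 375 = \left(-79\right) 375 = -29625$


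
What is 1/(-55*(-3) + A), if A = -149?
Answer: 1/16 ≈ 0.062500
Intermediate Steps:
1/(-55*(-3) + A) = 1/(-55*(-3) - 149) = 1/(165 - 149) = 1/16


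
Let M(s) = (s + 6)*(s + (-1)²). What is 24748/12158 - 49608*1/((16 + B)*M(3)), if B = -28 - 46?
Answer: 4547277/176291 ≈ 25.794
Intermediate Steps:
M(s) = (1 + s)*(6 + s) (M(s) = (6 + s)*(s + 1) = (6 + s)*(1 + s) = (1 + s)*(6 + s))
B = -74
24748/12158 - 49608*1/((16 + B)*M(3)) = 24748/12158 - 49608*1/((16 - 74)*(6 + 3² + 7*3)) = 24748*(1/12158) - 49608*(-1/(58*(6 + 9 + 21))) = 12374/6079 - 49608/(36*(-58)) = 12374/6079 - 49608/(-2088) = 12374/6079 - 49608*(-1/2088) = 12374/6079 + 689/29 = 4547277/176291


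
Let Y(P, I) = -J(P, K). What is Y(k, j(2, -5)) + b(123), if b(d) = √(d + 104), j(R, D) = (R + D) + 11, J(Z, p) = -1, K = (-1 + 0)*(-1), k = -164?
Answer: 1 + √227 ≈ 16.067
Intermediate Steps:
K = 1 (K = -1*(-1) = 1)
j(R, D) = 11 + D + R (j(R, D) = (D + R) + 11 = 11 + D + R)
b(d) = √(104 + d)
Y(P, I) = 1 (Y(P, I) = -1*(-1) = 1)
Y(k, j(2, -5)) + b(123) = 1 + √(104 + 123) = 1 + √227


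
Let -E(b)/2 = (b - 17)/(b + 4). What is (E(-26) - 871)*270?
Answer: -2598480/11 ≈ -2.3623e+5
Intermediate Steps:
E(b) = -2*(-17 + b)/(4 + b) (E(b) = -2*(b - 17)/(b + 4) = -2*(-17 + b)/(4 + b))
(E(-26) - 871)*270 = (2*(17 - 1*(-26))/(4 - 26) - 871)*270 = (2*(17 + 26)/(-22) - 871)*270 = (2*(-1/22)*43 - 871)*270 = (-43/11 - 871)*270 = -9624/11*270 = -2598480/11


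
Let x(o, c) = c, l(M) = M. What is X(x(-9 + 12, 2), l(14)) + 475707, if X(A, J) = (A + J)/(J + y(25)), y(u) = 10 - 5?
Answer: 9038449/19 ≈ 4.7571e+5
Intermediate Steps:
y(u) = 5
X(A, J) = (A + J)/(5 + J) (X(A, J) = (A + J)/(J + 5) = (A + J)/(5 + J))
X(x(-9 + 12, 2), l(14)) + 475707 = (2 + 14)/(5 + 14) + 475707 = 16/19 + 475707 = 9038449/19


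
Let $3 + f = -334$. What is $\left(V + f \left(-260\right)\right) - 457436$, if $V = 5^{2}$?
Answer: $-369791$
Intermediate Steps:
$f = -337$ ($f = -3 - 334 = -337$)
$V = 25$
$\left(V + f \left(-260\right)\right) - 457436 = \left(25 - -87620\right) - 457436 = \left(25 + 87620\right) - 457436 = 87645 - 457436 = -369791$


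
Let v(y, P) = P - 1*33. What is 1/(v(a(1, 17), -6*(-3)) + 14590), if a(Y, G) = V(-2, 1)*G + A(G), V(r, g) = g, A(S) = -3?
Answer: 1/14575 ≈ 6.8611e-5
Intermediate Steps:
a(Y, G) = -3 + G (a(Y, G) = 1*G - 3 = G - 3 = -3 + G)
v(y, P) = -33 + P (v(y, P) = P - 33 = -33 + P)
1/(v(a(1, 17), -6*(-3)) + 14590) = 1/((-33 - 6*(-3)) + 14590) = 1/((-33 + 18) + 14590) = 1/(-15 + 14590) = 1/14575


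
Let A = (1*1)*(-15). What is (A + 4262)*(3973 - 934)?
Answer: 12906633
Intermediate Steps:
A = -15 (A = 1*(-15) = -15)
(A + 4262)*(3973 - 934) = (-15 + 4262)*(3973 - 934) = 4247*3039 = 12906633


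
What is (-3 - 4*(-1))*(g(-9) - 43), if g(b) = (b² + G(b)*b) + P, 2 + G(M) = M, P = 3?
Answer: 140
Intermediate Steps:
G(M) = -2 + M
g(b) = 3 + b² + b*(-2 + b) (g(b) = (b² + (-2 + b)*b) + 3 = (b² + b*(-2 + b)) + 3 = 3 + b² + b*(-2 + b))
(-3 - 4*(-1))*(g(-9) - 43) = (-3 - 4*(-1))*((3 + (-9)² - 9*(-2 - 9)) - 43) = (-3 + 4)*((3 + 81 - 9*(-11)) - 43) = 1*((3 + 81 + 99) - 43) = 1*(183 - 43) = 1*140 = 140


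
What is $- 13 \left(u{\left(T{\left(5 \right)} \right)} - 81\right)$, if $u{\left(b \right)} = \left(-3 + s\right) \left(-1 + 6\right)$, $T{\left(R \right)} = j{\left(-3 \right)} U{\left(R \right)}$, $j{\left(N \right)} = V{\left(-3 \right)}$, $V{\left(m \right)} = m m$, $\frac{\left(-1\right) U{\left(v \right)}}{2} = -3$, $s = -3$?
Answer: $1443$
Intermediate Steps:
$U{\left(v \right)} = 6$ ($U{\left(v \right)} = \left(-2\right) \left(-3\right) = 6$)
$V{\left(m \right)} = m^{2}$
$j{\left(N \right)} = 9$ ($j{\left(N \right)} = \left(-3\right)^{2} = 9$)
$T{\left(R \right)} = 54$ ($T{\left(R \right)} = 9 \cdot 6 = 54$)
$u{\left(b \right)} = -30$ ($u{\left(b \right)} = \left(-3 - 3\right) \left(-1 + 6\right) = \left(-6\right) 5 = -30$)
$- 13 \left(u{\left(T{\left(5 \right)} \right)} - 81\right) = - 13 \left(-30 - 81\right) = \left(-13\right) \left(-111\right) = 1443$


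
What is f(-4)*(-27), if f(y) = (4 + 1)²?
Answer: -675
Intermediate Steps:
f(y) = 25 (f(y) = 5² = 25)
f(-4)*(-27) = 25*(-27) = -675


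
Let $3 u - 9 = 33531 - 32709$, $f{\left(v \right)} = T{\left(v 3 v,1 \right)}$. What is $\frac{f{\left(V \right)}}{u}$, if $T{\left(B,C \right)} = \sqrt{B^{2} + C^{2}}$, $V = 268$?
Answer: $\frac{\sqrt{46428182785}}{277} \approx 777.88$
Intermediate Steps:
$f{\left(v \right)} = \sqrt{1 + 9 v^{4}}$ ($f{\left(v \right)} = \sqrt{\left(v 3 v\right)^{2} + 1^{2}} = \sqrt{\left(3 v v\right)^{2} + 1} = \sqrt{\left(3 v^{2}\right)^{2} + 1} = \sqrt{9 v^{4} + 1} = \sqrt{1 + 9 v^{4}}$)
$u = 277$ ($u = 3 + \frac{33531 - 32709}{3} = 3 + \frac{1}{3} \cdot 822 = 3 + 274 = 277$)
$\frac{f{\left(V \right)}}{u} = \frac{\sqrt{1 + 9 \cdot 268^{4}}}{277} = \sqrt{1 + 9 \cdot 5158686976} \cdot \frac{1}{277} = \sqrt{1 + 46428182784} \cdot \frac{1}{277} = \sqrt{46428182785} \cdot \frac{1}{277} = \frac{\sqrt{46428182785}}{277}$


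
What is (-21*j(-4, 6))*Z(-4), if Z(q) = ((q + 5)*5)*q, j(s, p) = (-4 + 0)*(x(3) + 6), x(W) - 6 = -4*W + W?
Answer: -5040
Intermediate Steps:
x(W) = 6 - 3*W (x(W) = 6 + (-4*W + W) = 6 - 3*W)
j(s, p) = -12 (j(s, p) = (-4 + 0)*((6 - 3*3) + 6) = -4*((6 - 9) + 6) = -4*(-3 + 6) = -4*3 = -12)
Z(q) = q*(25 + 5*q) (Z(q) = ((5 + q)*5)*q = (25 + 5*q)*q = q*(25 + 5*q))
(-21*j(-4, 6))*Z(-4) = (-21*(-12))*(5*(-4)*(5 - 4)) = 252*(5*(-4)*1) = 252*(-20) = -5040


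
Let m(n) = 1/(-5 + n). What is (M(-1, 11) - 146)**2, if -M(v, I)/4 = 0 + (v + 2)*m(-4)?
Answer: 1716100/81 ≈ 21186.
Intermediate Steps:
M(v, I) = 8/9 + 4*v/9 (M(v, I) = -4*(0 + (v + 2)/(-5 - 4)) = -4*(0 + (2 + v)/(-9)) = -4*(0 + (2 + v)*(-1/9)) = -4*(0 + (-2/9 - v/9)) = -4*(-2/9 - v/9) = 8/9 + 4*v/9)
(M(-1, 11) - 146)**2 = ((8/9 + (4/9)*(-1)) - 146)**2 = ((8/9 - 4/9) - 146)**2 = (4/9 - 146)**2 = (-1310/9)**2 = 1716100/81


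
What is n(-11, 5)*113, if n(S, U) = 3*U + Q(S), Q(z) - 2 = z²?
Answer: 15594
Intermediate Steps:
Q(z) = 2 + z²
n(S, U) = 2 + S² + 3*U (n(S, U) = 3*U + (2 + S²) = 2 + S² + 3*U)
n(-11, 5)*113 = (2 + (-11)² + 3*5)*113 = (2 + 121 + 15)*113 = 138*113 = 15594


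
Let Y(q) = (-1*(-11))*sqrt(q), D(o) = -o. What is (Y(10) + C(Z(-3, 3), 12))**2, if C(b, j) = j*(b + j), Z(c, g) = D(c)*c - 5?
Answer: 1786 - 528*sqrt(10) ≈ 116.32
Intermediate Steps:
Z(c, g) = -5 - c**2 (Z(c, g) = (-c)*c - 5 = -c**2 - 5 = -5 - c**2)
Y(q) = 11*sqrt(q)
(Y(10) + C(Z(-3, 3), 12))**2 = (11*sqrt(10) + 12*((-5 - 1*(-3)**2) + 12))**2 = (11*sqrt(10) + 12*((-5 - 1*9) + 12))**2 = (11*sqrt(10) + 12*((-5 - 9) + 12))**2 = (11*sqrt(10) + 12*(-14 + 12))**2 = (11*sqrt(10) + 12*(-2))**2 = (11*sqrt(10) - 24)**2 = (-24 + 11*sqrt(10))**2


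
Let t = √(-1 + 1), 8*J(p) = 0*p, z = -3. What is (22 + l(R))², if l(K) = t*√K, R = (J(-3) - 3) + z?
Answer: 484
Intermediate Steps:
J(p) = 0 (J(p) = (0*p)/8 = (⅛)*0 = 0)
t = 0 (t = √0 = 0)
R = -6 (R = (0 - 3) - 3 = -3 - 3 = -6)
l(K) = 0 (l(K) = 0*√K = 0)
(22 + l(R))² = (22 + 0)² = 22² = 484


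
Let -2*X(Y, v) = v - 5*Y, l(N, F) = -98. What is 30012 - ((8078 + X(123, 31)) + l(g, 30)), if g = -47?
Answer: 21740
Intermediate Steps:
X(Y, v) = -v/2 + 5*Y/2 (X(Y, v) = -(v - 5*Y)/2 = -v/2 + 5*Y/2)
30012 - ((8078 + X(123, 31)) + l(g, 30)) = 30012 - ((8078 + (-1/2*31 + (5/2)*123)) - 98) = 30012 - ((8078 + (-31/2 + 615/2)) - 98) = 30012 - ((8078 + 292) - 98) = 30012 - (8370 - 98) = 30012 - 1*8272 = 30012 - 8272 = 21740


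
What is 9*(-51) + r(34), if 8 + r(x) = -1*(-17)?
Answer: -450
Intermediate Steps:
r(x) = 9 (r(x) = -8 - 1*(-17) = -8 + 17 = 9)
9*(-51) + r(34) = 9*(-51) + 9 = -459 + 9 = -450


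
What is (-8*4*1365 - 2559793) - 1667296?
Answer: -4270769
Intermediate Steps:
(-8*4*1365 - 2559793) - 1667296 = (-32*1365 - 2559793) - 1667296 = (-43680 - 2559793) - 1667296 = -2603473 - 1667296 = -4270769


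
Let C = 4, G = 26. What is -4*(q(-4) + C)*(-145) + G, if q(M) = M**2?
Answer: 11626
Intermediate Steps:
-4*(q(-4) + C)*(-145) + G = -4*((-4)**2 + 4)*(-145) + 26 = -4*(16 + 4)*(-145) + 26 = -4*20*(-145) + 26 = -80*(-145) + 26 = 11600 + 26 = 11626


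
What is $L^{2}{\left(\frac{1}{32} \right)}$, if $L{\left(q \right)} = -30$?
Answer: $900$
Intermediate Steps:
$L^{2}{\left(\frac{1}{32} \right)} = \left(-30\right)^{2} = 900$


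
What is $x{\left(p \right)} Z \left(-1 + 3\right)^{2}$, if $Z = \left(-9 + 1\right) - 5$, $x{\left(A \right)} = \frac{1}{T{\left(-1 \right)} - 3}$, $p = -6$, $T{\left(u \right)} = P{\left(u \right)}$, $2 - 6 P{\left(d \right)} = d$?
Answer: $\frac{104}{5} \approx 20.8$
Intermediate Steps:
$P{\left(d \right)} = \frac{1}{3} - \frac{d}{6}$
$T{\left(u \right)} = \frac{1}{3} - \frac{u}{6}$
$x{\left(A \right)} = - \frac{2}{5}$ ($x{\left(A \right)} = \frac{1}{\left(\frac{1}{3} - - \frac{1}{6}\right) - 3} = \frac{1}{\left(\frac{1}{3} + \frac{1}{6}\right) - 3} = \frac{1}{\frac{1}{2} - 3} = \frac{1}{- \frac{5}{2}} = - \frac{2}{5}$)
$Z = -13$ ($Z = -8 - 5 = -13$)
$x{\left(p \right)} Z \left(-1 + 3\right)^{2} = \left(- \frac{2}{5}\right) \left(-13\right) \left(-1 + 3\right)^{2} = \frac{26 \cdot 2^{2}}{5} = \frac{26}{5} \cdot 4 = \frac{104}{5}$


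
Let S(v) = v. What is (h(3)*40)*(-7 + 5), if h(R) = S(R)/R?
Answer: -80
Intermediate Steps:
h(R) = 1 (h(R) = R/R = 1)
(h(3)*40)*(-7 + 5) = (1*40)*(-7 + 5) = 40*(-2) = -80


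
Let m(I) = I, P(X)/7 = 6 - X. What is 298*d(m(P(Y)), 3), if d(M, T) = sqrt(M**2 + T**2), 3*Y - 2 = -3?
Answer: 298*sqrt(17770)/3 ≈ 13242.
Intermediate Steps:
Y = -1/3 (Y = 2/3 + (1/3)*(-3) = 2/3 - 1 = -1/3 ≈ -0.33333)
P(X) = 42 - 7*X (P(X) = 7*(6 - X) = 42 - 7*X)
298*d(m(P(Y)), 3) = 298*sqrt((42 - 7*(-1/3))**2 + 3**2) = 298*sqrt((42 + 7/3)**2 + 9) = 298*sqrt((133/3)**2 + 9) = 298*sqrt(17689/9 + 9) = 298*sqrt(17770/9) = 298*(sqrt(17770)/3) = 298*sqrt(17770)/3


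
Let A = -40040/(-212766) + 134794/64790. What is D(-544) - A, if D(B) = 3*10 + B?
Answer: -161745906131/313297935 ≈ -516.27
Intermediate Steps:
A = 710767541/313297935 (A = -40040*(-1/212766) + 134794*(1/64790) = 20020/106383 + 6127/2945 = 710767541/313297935 ≈ 2.2687)
D(B) = 30 + B
D(-544) - A = (30 - 544) - 1*710767541/313297935 = -514 - 710767541/313297935 = -161745906131/313297935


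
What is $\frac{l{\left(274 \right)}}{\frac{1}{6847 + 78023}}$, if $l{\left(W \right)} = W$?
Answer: $23254380$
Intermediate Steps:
$\frac{l{\left(274 \right)}}{\frac{1}{6847 + 78023}} = \frac{274}{\frac{1}{6847 + 78023}} = \frac{274}{\frac{1}{84870}} = 274 \frac{1}{\frac{1}{84870}} = 274 \cdot 84870 = 23254380$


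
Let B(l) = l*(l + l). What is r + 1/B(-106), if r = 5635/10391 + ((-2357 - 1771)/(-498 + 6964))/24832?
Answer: 1498588030307/2763316536368 ≈ 0.54231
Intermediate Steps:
B(l) = 2*l² (B(l) = l*(2*l) = 2*l²)
r = 28272925721/52138047856 (r = 5635*(1/10391) - 4128/6466*(1/24832) = 5635/10391 - 4128*1/6466*(1/24832) = 5635/10391 - 2064/3233*1/24832 = 5635/10391 - 129/5017616 = 28272925721/52138047856 ≈ 0.54227)
r + 1/B(-106) = 28272925721/52138047856 + 1/(2*(-106)²) = 28272925721/52138047856 + 1/(2*11236) = 28272925721/52138047856 + 1/22472 = 1498588030307/2763316536368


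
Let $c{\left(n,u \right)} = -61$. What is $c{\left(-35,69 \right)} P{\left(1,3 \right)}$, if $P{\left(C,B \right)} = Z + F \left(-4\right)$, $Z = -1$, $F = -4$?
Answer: $-915$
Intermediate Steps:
$P{\left(C,B \right)} = 15$ ($P{\left(C,B \right)} = -1 - -16 = -1 + 16 = 15$)
$c{\left(-35,69 \right)} P{\left(1,3 \right)} = \left(-61\right) 15 = -915$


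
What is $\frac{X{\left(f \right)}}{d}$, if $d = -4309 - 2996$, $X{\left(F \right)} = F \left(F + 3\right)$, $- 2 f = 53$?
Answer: $- \frac{2491}{29220} \approx -0.08525$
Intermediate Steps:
$f = - \frac{53}{2}$ ($f = \left(- \frac{1}{2}\right) 53 = - \frac{53}{2} \approx -26.5$)
$X{\left(F \right)} = F \left(3 + F\right)$
$d = -7305$
$\frac{X{\left(f \right)}}{d} = \frac{\left(- \frac{53}{2}\right) \left(3 - \frac{53}{2}\right)}{-7305} = \left(- \frac{53}{2}\right) \left(- \frac{47}{2}\right) \left(- \frac{1}{7305}\right) = \frac{2491}{4} \left(- \frac{1}{7305}\right) = - \frac{2491}{29220}$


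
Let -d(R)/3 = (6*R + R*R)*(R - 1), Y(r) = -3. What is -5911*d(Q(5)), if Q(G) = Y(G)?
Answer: 638388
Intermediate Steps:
Q(G) = -3
d(R) = -3*(-1 + R)*(R**2 + 6*R) (d(R) = -3*(6*R + R*R)*(R - 1) = -3*(6*R + R**2)*(-1 + R) = -3*(R**2 + 6*R)*(-1 + R) = -3*(-1 + R)*(R**2 + 6*R))
-5911*d(Q(5)) = -17733*(-3)*(6 - 1*(-3)**2 - 5*(-3)) = -17733*(-3)*(6 - 1*9 + 15) = -17733*(-3)*(6 - 9 + 15) = -17733*(-3)*12 = -5911*(-108) = 638388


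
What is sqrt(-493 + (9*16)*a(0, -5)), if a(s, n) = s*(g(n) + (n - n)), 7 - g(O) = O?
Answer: I*sqrt(493) ≈ 22.204*I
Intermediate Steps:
g(O) = 7 - O
a(s, n) = s*(7 - n) (a(s, n) = s*((7 - n) + (n - n)) = s*((7 - n) + 0) = s*(7 - n))
sqrt(-493 + (9*16)*a(0, -5)) = sqrt(-493 + (9*16)*(0*(7 - 1*(-5)))) = sqrt(-493 + 144*(0*(7 + 5))) = sqrt(-493 + 144*(0*12)) = sqrt(-493 + 144*0) = sqrt(-493 + 0) = sqrt(-493) = I*sqrt(493)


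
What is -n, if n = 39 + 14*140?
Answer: -1999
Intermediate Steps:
n = 1999 (n = 39 + 1960 = 1999)
-n = -1*1999 = -1999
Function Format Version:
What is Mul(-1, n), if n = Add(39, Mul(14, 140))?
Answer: -1999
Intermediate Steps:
n = 1999 (n = Add(39, 1960) = 1999)
Mul(-1, n) = Mul(-1, 1999) = -1999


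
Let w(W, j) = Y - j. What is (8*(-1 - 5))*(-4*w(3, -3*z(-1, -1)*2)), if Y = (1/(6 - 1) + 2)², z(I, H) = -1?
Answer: -5568/25 ≈ -222.72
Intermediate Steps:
Y = 121/25 (Y = (1/5 + 2)² = (⅕ + 2)² = (11/5)² = 121/25 ≈ 4.8400)
w(W, j) = 121/25 - j
(8*(-1 - 5))*(-4*w(3, -3*z(-1, -1)*2)) = (8*(-1 - 5))*(-4*(121/25 - (-3*(-1))*2)) = (8*(-6))*(-4*(121/25 - 3*2)) = -(-192)*(121/25 - 1*6) = -(-192)*(121/25 - 6) = -(-192)*(-29)/25 = -48*116/25 = -5568/25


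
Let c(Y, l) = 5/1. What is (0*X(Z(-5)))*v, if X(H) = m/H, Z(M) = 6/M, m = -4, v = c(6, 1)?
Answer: 0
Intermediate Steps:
c(Y, l) = 5 (c(Y, l) = 5*1 = 5)
v = 5
X(H) = -4/H
(0*X(Z(-5)))*v = (0*(-4/(6/(-5))))*5 = (0*(-4/(6*(-⅕))))*5 = (0*(-4/(-6/5)))*5 = (0*(-4*(-⅚)))*5 = (0*(10/3))*5 = 0*5 = 0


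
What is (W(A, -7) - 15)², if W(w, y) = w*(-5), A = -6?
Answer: 225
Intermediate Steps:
W(w, y) = -5*w
(W(A, -7) - 15)² = (-5*(-6) - 15)² = (30 - 15)² = 15² = 225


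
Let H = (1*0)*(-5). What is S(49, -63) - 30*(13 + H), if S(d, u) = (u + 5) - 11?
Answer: -459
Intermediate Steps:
H = 0 (H = 0*(-5) = 0)
S(d, u) = -6 + u (S(d, u) = (5 + u) - 11 = -6 + u)
S(49, -63) - 30*(13 + H) = (-6 - 63) - 30*(13 + 0) = -69 - 30*13 = -69 - 390 = -459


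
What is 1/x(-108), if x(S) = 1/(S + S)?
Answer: -216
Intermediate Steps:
x(S) = 1/(2*S)
1/x(-108) = 1/((½)/(-108)) = 1/((½)*(-1/108)) = 1/(-1/216) = -216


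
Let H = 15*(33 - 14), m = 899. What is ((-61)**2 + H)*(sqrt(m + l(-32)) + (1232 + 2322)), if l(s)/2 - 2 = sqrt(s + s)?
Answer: 14237324 + 4006*sqrt(903 + 16*I) ≈ 1.4358e+7 + 1066.4*I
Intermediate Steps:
l(s) = 4 + 2*sqrt(2)*sqrt(s) (l(s) = 4 + 2*sqrt(s + s) = 4 + 2*sqrt(2*s) = 4 + 2*(sqrt(2)*sqrt(s)) = 4 + 2*sqrt(2)*sqrt(s))
H = 285 (H = 15*19 = 285)
((-61)**2 + H)*(sqrt(m + l(-32)) + (1232 + 2322)) = ((-61)**2 + 285)*(sqrt(899 + (4 + 2*sqrt(2)*sqrt(-32))) + (1232 + 2322)) = (3721 + 285)*(sqrt(899 + (4 + 2*sqrt(2)*(4*I*sqrt(2)))) + 3554) = 4006*(sqrt(899 + (4 + 16*I)) + 3554) = 4006*(sqrt(903 + 16*I) + 3554) = 4006*(3554 + sqrt(903 + 16*I)) = 14237324 + 4006*sqrt(903 + 16*I)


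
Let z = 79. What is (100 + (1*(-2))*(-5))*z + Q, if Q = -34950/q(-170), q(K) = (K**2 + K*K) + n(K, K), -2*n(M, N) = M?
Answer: 33532380/3859 ≈ 8689.4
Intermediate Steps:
n(M, N) = -M/2
q(K) = 2*K**2 - K/2 (q(K) = (K**2 + K*K) - K/2 = (K**2 + K**2) - K/2 = 2*K**2 - K/2)
Q = -2330/3859 (Q = -34950*(-1/(85*(-1 + 4*(-170)))) = -34950*(-1/(85*(-1 - 680))) = -34950/((1/2)*(-170)*(-681)) = -34950/57885 = -34950*1/57885 = -2330/3859 ≈ -0.60378)
(100 + (1*(-2))*(-5))*z + Q = (100 + (1*(-2))*(-5))*79 - 2330/3859 = (100 - 2*(-5))*79 - 2330/3859 = (100 + 10)*79 - 2330/3859 = 110*79 - 2330/3859 = 8690 - 2330/3859 = 33532380/3859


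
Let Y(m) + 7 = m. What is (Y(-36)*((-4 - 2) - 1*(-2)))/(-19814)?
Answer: -86/9907 ≈ -0.0086807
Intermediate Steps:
Y(m) = -7 + m
(Y(-36)*((-4 - 2) - 1*(-2)))/(-19814) = ((-7 - 36)*((-4 - 2) - 1*(-2)))/(-19814) = -43*(-6 + 2)*(-1/19814) = -43*(-4)*(-1/19814) = 172*(-1/19814) = -86/9907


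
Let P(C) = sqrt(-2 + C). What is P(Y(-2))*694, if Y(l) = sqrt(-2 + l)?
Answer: 694*sqrt(-2 + 2*I) ≈ 446.65 + 1078.3*I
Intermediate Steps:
P(Y(-2))*694 = sqrt(-2 + sqrt(-2 - 2))*694 = sqrt(-2 + sqrt(-4))*694 = sqrt(-2 + 2*I)*694 = 694*sqrt(-2 + 2*I)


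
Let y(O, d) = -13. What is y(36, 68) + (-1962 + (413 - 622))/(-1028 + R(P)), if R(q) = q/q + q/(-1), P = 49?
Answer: -11817/1076 ≈ -10.982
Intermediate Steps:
R(q) = 1 - q (R(q) = 1 + q*(-1) = 1 - q)
y(36, 68) + (-1962 + (413 - 622))/(-1028 + R(P)) = -13 + (-1962 + (413 - 622))/(-1028 + (1 - 1*49)) = -13 + (-1962 - 209)/(-1028 + (1 - 49)) = -13 - 2171/(-1028 - 48) = -13 - 2171/(-1076) = -13 - 2171*(-1/1076) = -13 + 2171/1076 = -11817/1076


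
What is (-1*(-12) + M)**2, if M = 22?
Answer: 1156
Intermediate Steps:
(-1*(-12) + M)**2 = (-1*(-12) + 22)**2 = (12 + 22)**2 = 34**2 = 1156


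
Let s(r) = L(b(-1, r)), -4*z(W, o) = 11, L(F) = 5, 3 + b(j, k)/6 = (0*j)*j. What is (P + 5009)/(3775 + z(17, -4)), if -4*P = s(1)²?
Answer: 20011/15089 ≈ 1.3262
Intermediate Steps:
b(j, k) = -18 (b(j, k) = -18 + 6*((0*j)*j) = -18 + 6*(0*j) = -18 + 6*0 = -18 + 0 = -18)
z(W, o) = -11/4 (z(W, o) = -¼*11 = -11/4)
s(r) = 5
P = -25/4 (P = -¼*5² = -¼*25 = -25/4 ≈ -6.2500)
(P + 5009)/(3775 + z(17, -4)) = (-25/4 + 5009)/(3775 - 11/4) = 20011/(4*(15089/4)) = (20011/4)*(4/15089) = 20011/15089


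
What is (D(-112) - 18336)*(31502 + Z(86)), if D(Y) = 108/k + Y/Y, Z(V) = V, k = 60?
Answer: -2895545608/5 ≈ -5.7911e+8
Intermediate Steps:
D(Y) = 14/5 (D(Y) = 108/60 + Y/Y = 108*(1/60) + 1 = 9/5 + 1 = 14/5)
(D(-112) - 18336)*(31502 + Z(86)) = (14/5 - 18336)*(31502 + 86) = -91666/5*31588 = -2895545608/5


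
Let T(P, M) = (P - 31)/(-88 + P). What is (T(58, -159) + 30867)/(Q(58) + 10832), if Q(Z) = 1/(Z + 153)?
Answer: 21709157/7618510 ≈ 2.8495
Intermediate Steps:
T(P, M) = (-31 + P)/(-88 + P)
Q(Z) = 1/(153 + Z)
(T(58, -159) + 30867)/(Q(58) + 10832) = ((-31 + 58)/(-88 + 58) + 30867)/(1/(153 + 58) + 10832) = (27/(-30) + 30867)/(1/211 + 10832) = (-1/30*27 + 30867)/(1/211 + 10832) = (-9/10 + 30867)/(2285553/211) = (308661/10)*(211/2285553) = 21709157/7618510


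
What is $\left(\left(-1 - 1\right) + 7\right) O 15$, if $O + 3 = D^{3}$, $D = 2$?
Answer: $375$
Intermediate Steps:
$O = 5$ ($O = -3 + 2^{3} = -3 + 8 = 5$)
$\left(\left(-1 - 1\right) + 7\right) O 15 = \left(\left(-1 - 1\right) + 7\right) 5 \cdot 15 = \left(-2 + 7\right) 5 \cdot 15 = 5 \cdot 5 \cdot 15 = 25 \cdot 15 = 375$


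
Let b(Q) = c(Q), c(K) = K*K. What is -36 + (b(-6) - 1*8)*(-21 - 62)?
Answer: -2360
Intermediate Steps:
c(K) = K²
b(Q) = Q²
-36 + (b(-6) - 1*8)*(-21 - 62) = -36 + ((-6)² - 1*8)*(-21 - 62) = -36 + (36 - 8)*(-83) = -36 + 28*(-83) = -36 - 2324 = -2360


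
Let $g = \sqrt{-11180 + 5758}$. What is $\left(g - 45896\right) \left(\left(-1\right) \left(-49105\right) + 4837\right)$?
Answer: $-2475722032 + 53942 i \sqrt{5422} \approx -2.4757 \cdot 10^{9} + 3.972 \cdot 10^{6} i$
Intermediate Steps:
$g = i \sqrt{5422}$ ($g = \sqrt{-5422} = i \sqrt{5422} \approx 73.634 i$)
$\left(g - 45896\right) \left(\left(-1\right) \left(-49105\right) + 4837\right) = \left(i \sqrt{5422} - 45896\right) \left(\left(-1\right) \left(-49105\right) + 4837\right) = \left(-45896 + i \sqrt{5422}\right) \left(49105 + 4837\right) = \left(-45896 + i \sqrt{5422}\right) 53942 = -2475722032 + 53942 i \sqrt{5422}$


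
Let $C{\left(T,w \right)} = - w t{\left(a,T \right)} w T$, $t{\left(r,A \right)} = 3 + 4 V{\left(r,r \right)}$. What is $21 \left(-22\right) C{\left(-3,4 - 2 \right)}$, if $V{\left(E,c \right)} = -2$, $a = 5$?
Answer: $27720$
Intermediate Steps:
$t{\left(r,A \right)} = -5$ ($t{\left(r,A \right)} = 3 + 4 \left(-2\right) = 3 - 8 = -5$)
$C{\left(T,w \right)} = 5 T w^{2}$ ($C{\left(T,w \right)} = - w \left(-5\right) w T = - - 5 w w T = - \left(-5\right) w^{2} T = 5 w^{2} T = 5 T w^{2}$)
$21 \left(-22\right) C{\left(-3,4 - 2 \right)} = 21 \left(-22\right) 5 \left(-3\right) \left(4 - 2\right)^{2} = - 462 \cdot 5 \left(-3\right) 2^{2} = - 462 \cdot 5 \left(-3\right) 4 = \left(-462\right) \left(-60\right) = 27720$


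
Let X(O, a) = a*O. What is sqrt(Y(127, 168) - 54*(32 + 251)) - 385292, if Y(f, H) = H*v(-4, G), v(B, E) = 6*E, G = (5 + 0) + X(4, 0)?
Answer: -385292 + 3*I*sqrt(1138) ≈ -3.8529e+5 + 101.2*I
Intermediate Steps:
X(O, a) = O*a
G = 5 (G = (5 + 0) + 4*0 = 5 + 0 = 5)
Y(f, H) = 30*H (Y(f, H) = H*(6*5) = H*30 = 30*H)
sqrt(Y(127, 168) - 54*(32 + 251)) - 385292 = sqrt(30*168 - 54*(32 + 251)) - 385292 = sqrt(5040 - 54*283) - 385292 = sqrt(5040 - 15282) - 385292 = sqrt(-10242) - 385292 = 3*I*sqrt(1138) - 385292 = -385292 + 3*I*sqrt(1138)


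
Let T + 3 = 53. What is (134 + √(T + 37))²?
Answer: (134 + √87)² ≈ 20543.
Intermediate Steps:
T = 50 (T = -3 + 53 = 50)
(134 + √(T + 37))² = (134 + √(50 + 37))² = (134 + √87)²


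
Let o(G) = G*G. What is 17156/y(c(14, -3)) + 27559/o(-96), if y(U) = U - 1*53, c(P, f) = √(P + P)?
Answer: -922574701/2847744 - 34312*√7/2781 ≈ -356.61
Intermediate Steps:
c(P, f) = √2*√P (c(P, f) = √(2*P) = √2*√P)
y(U) = -53 + U (y(U) = U - 53 = -53 + U)
o(G) = G²
17156/y(c(14, -3)) + 27559/o(-96) = 17156/(-53 + √2*√14) + 27559/((-96)²) = 17156/(-53 + 2*√7) + 27559/9216 = 27559/9216 + 17156/(-53 + 2*√7)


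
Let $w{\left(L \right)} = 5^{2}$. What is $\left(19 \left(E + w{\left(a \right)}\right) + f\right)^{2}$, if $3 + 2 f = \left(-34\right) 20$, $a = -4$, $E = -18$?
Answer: $\frac{173889}{4} \approx 43472.0$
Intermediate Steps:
$f = - \frac{683}{2}$ ($f = - \frac{3}{2} + \frac{\left(-34\right) 20}{2} = - \frac{3}{2} + \frac{1}{2} \left(-680\right) = - \frac{3}{2} - 340 = - \frac{683}{2} \approx -341.5$)
$w{\left(L \right)} = 25$
$\left(19 \left(E + w{\left(a \right)}\right) + f\right)^{2} = \left(19 \left(-18 + 25\right) - \frac{683}{2}\right)^{2} = \left(19 \cdot 7 - \frac{683}{2}\right)^{2} = \left(133 - \frac{683}{2}\right)^{2} = \left(- \frac{417}{2}\right)^{2} = \frac{173889}{4}$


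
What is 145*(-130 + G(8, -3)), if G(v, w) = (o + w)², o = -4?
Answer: -11745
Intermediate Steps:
G(v, w) = (-4 + w)²
145*(-130 + G(8, -3)) = 145*(-130 + (-4 - 3)²) = 145*(-130 + (-7)²) = 145*(-130 + 49) = 145*(-81) = -11745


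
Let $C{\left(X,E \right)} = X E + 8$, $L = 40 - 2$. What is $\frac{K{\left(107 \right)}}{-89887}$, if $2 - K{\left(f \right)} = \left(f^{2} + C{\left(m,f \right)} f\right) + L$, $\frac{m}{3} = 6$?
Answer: $\frac{218423}{89887} \approx 2.43$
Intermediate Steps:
$m = 18$ ($m = 3 \cdot 6 = 18$)
$L = 38$
$C{\left(X,E \right)} = 8 + E X$ ($C{\left(X,E \right)} = E X + 8 = 8 + E X$)
$K{\left(f \right)} = -36 - f^{2} - f \left(8 + 18 f\right)$ ($K{\left(f \right)} = 2 - \left(\left(f^{2} + \left(8 + f 18\right) f\right) + 38\right) = 2 - \left(\left(f^{2} + \left(8 + 18 f\right) f\right) + 38\right) = 2 - \left(\left(f^{2} + f \left(8 + 18 f\right)\right) + 38\right) = 2 - \left(38 + f^{2} + f \left(8 + 18 f\right)\right) = -36 - f^{2} - f \left(8 + 18 f\right)$)
$\frac{K{\left(107 \right)}}{-89887} = \frac{-36 - 19 \cdot 107^{2} - 856}{-89887} = \left(-36 - 217531 - 856\right) \left(- \frac{1}{89887}\right) = \left(-218423\right) \left(- \frac{1}{89887}\right) = \frac{218423}{89887}$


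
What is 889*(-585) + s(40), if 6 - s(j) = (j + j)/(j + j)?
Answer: -520060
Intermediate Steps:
s(j) = 5 (s(j) = 6 - (j + j)/(j + j) = 6 - 2*j/(2*j) = 6 - 2*j*1/(2*j) = 6 - 1*1 = 6 - 1 = 5)
889*(-585) + s(40) = 889*(-585) + 5 = -520065 + 5 = -520060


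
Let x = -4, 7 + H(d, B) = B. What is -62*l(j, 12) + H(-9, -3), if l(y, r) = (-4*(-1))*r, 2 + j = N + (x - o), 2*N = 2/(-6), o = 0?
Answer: -2986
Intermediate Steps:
H(d, B) = -7 + B
N = -⅙ (N = (2/(-6))/2 = (2*(-⅙))/2 = (½)*(-⅓) = -⅙ ≈ -0.16667)
j = -37/6 (j = -2 + (-⅙ + (-4 - 1*0)) = -2 + (-⅙ + (-4 + 0)) = -2 + (-⅙ - 4) = -2 - 25/6 = -37/6 ≈ -6.1667)
l(y, r) = 4*r
-62*l(j, 12) + H(-9, -3) = -248*12 + (-7 - 3) = -62*48 - 10 = -2976 - 10 = -2986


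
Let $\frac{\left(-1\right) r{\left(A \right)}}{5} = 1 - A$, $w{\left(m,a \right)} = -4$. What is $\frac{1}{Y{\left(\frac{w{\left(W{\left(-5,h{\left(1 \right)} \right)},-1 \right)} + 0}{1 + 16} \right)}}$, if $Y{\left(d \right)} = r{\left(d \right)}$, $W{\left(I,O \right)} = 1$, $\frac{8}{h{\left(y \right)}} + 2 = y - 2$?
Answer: $- \frac{17}{105} \approx -0.1619$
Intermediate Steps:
$h{\left(y \right)} = \frac{8}{-4 + y}$ ($h{\left(y \right)} = \frac{8}{-2 + \left(y - 2\right)} = \frac{8}{-2 + \left(-2 + y\right)} = \frac{8}{-4 + y}$)
$r{\left(A \right)} = -5 + 5 A$ ($r{\left(A \right)} = - 5 \left(1 - A\right) = -5 + 5 A$)
$Y{\left(d \right)} = -5 + 5 d$
$\frac{1}{Y{\left(\frac{w{\left(W{\left(-5,h{\left(1 \right)} \right)},-1 \right)} + 0}{1 + 16} \right)}} = \frac{1}{-5 + 5 \frac{-4 + 0}{1 + 16}} = \frac{1}{-5 + 5 \left(- \frac{4}{17}\right)} = \frac{1}{-5 - \frac{20}{17}} = \frac{1}{- \frac{105}{17}} = - \frac{17}{105}$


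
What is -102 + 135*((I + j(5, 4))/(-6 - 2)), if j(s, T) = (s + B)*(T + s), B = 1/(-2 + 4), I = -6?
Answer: -13377/16 ≈ -836.06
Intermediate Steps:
B = ½ (B = 1/2 = ½ ≈ 0.50000)
j(s, T) = (½ + s)*(T + s) (j(s, T) = (s + ½)*(T + s) = (½ + s)*(T + s))
-102 + 135*((I + j(5, 4))/(-6 - 2)) = -102 + 135*((-6 + (5² + (½)*4 + (½)*5 + 4*5))/(-6 - 2)) = -102 + 135*((-6 + (25 + 2 + 5/2 + 20))/(-8)) = -102 + 135*((-6 + 99/2)*(-⅛)) = -102 + 135*((87/2)*(-⅛)) = -102 + 135*(-87/16) = -102 - 11745/16 = -13377/16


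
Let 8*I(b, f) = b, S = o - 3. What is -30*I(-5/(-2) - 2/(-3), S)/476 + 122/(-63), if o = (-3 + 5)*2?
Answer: -67223/34272 ≈ -1.9615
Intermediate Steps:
o = 4 (o = 2*2 = 4)
S = 1 (S = 4 - 3 = 1)
I(b, f) = b/8
-30*I(-5/(-2) - 2/(-3), S)/476 + 122/(-63) = -15*(-5/(-2) - 2/(-3))/4/476 + 122/(-63) = -15*(-5*(-1/2) - 2*(-1/3))/4*(1/476) + 122*(-1/63) = -15*(5/2 + 2/3)/4*(1/476) - 122/63 = -15*19/(4*6)*(1/476) - 122/63 = -30*19/48*(1/476) - 122/63 = -95/8*1/476 - 122/63 = -95/3808 - 122/63 = -67223/34272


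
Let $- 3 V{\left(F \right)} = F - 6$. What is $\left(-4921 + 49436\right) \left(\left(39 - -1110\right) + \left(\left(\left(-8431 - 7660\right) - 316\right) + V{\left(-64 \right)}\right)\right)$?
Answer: $- \frac{2034513560}{3} \approx -6.7817 \cdot 10^{8}$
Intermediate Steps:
$V{\left(F \right)} = 2 - \frac{F}{3}$ ($V{\left(F \right)} = - \frac{F - 6}{3} = - \frac{-6 + F}{3} = 2 - \frac{F}{3}$)
$\left(-4921 + 49436\right) \left(\left(39 - -1110\right) + \left(\left(\left(-8431 - 7660\right) - 316\right) + V{\left(-64 \right)}\right)\right) = \left(-4921 + 49436\right) \left(\left(39 - -1110\right) + \left(\left(\left(-8431 - 7660\right) - 316\right) + \left(2 - - \frac{64}{3}\right)\right)\right) = 44515 \left(\left(39 + 1110\right) + \left(\left(-16091 - 316\right) + \left(2 + \frac{64}{3}\right)\right)\right) = 44515 \left(1149 + \left(-16407 + \frac{70}{3}\right)\right) = 44515 \left(1149 - \frac{49151}{3}\right) = 44515 \left(- \frac{45704}{3}\right) = - \frac{2034513560}{3}$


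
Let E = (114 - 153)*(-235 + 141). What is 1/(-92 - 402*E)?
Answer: -1/1473824 ≈ -6.7851e-7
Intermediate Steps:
E = 3666 (E = -39*(-94) = 3666)
1/(-92 - 402*E) = 1/(-92 - 402*3666) = 1/(-92 - 1473732) = 1/(-1473824) = -1/1473824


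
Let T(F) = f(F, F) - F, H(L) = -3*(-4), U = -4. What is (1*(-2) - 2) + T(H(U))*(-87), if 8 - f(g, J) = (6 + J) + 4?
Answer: 2258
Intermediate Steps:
f(g, J) = -2 - J (f(g, J) = 8 - ((6 + J) + 4) = 8 - (10 + J) = 8 + (-10 - J) = -2 - J)
H(L) = 12
T(F) = -2 - 2*F (T(F) = (-2 - F) - F = -2 - 2*F)
(1*(-2) - 2) + T(H(U))*(-87) = (1*(-2) - 2) + (-2 - 2*12)*(-87) = (-2 - 2) + (-2 - 24)*(-87) = -4 - 26*(-87) = -4 + 2262 = 2258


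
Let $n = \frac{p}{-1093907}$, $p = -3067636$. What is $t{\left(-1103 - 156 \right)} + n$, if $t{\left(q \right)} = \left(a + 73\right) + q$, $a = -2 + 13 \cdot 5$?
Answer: $- \frac{1225389925}{1093907} \approx -1120.2$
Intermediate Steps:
$a = 63$ ($a = -2 + 65 = 63$)
$t{\left(q \right)} = 136 + q$ ($t{\left(q \right)} = \left(63 + 73\right) + q = 136 + q$)
$n = \frac{3067636}{1093907}$ ($n = - \frac{3067636}{-1093907} = \left(-3067636\right) \left(- \frac{1}{1093907}\right) = \frac{3067636}{1093907} \approx 2.8043$)
$t{\left(-1103 - 156 \right)} + n = \left(136 - 1259\right) + \frac{3067636}{1093907} = -1123 + \frac{3067636}{1093907} = - \frac{1225389925}{1093907}$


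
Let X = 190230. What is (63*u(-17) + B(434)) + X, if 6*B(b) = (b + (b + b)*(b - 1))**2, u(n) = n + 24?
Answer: 23597712885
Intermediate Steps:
u(n) = 24 + n
B(b) = (b + 2*b*(-1 + b))**2/6 (B(b) = (b + (b + b)*(b - 1))**2/6 = (b + (2*b)*(-1 + b))**2/6 = (b + 2*b*(-1 + b))**2/6)
(63*u(-17) + B(434)) + X = (63*(24 - 17) + (1/6)*434**2*(-1 + 2*434)**2) + 190230 = (63*7 + (1/6)*188356*(-1 + 868)**2) + 190230 = (441 + (1/6)*188356*867**2) + 190230 = (441 + (1/6)*188356*751689) + 190230 = (441 + 23597522214) + 190230 = 23597522655 + 190230 = 23597712885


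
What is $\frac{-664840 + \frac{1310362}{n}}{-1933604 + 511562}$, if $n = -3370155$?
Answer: $\frac{1120307580281}{2396250978255} \approx 0.46753$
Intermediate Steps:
$\frac{-664840 + \frac{1310362}{n}}{-1933604 + 511562} = \frac{-664840 + \frac{1310362}{-3370155}}{-1933604 + 511562} = \frac{-664840 + 1310362 \left(- \frac{1}{3370155}\right)}{-1422042} = \left(-664840 - \frac{1310362}{3370155}\right) \left(- \frac{1}{1422042}\right) = \left(- \frac{2240615160562}{3370155}\right) \left(- \frac{1}{1422042}\right) = \frac{1120307580281}{2396250978255}$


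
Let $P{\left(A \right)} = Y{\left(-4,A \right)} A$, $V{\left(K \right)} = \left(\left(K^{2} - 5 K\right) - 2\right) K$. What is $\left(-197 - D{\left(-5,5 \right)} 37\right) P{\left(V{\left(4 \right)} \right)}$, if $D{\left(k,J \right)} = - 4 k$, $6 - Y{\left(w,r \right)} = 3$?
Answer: $67464$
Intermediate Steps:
$Y{\left(w,r \right)} = 3$ ($Y{\left(w,r \right)} = 6 - 3 = 3$)
$V{\left(K \right)} = K \left(-2 + K^{2} - 5 K\right)$ ($V{\left(K \right)} = \left(-2 + K^{2} - 5 K\right) K = K \left(-2 + K^{2} - 5 K\right)$)
$P{\left(A \right)} = 3 A$
$\left(-197 - D{\left(-5,5 \right)} 37\right) P{\left(V{\left(4 \right)} \right)} = \left(-197 - \left(-4\right) \left(-5\right) 37\right) 3 \cdot 4 \left(-2 + 4^{2} - 20\right) = \left(-197 - 20 \cdot 37\right) 3 \cdot 4 \left(-2 + 16 - 20\right) = \left(-197 - 740\right) 3 \cdot 4 \left(-6\right) = \left(-197 - 740\right) 3 \left(-24\right) = \left(-937\right) \left(-72\right) = 67464$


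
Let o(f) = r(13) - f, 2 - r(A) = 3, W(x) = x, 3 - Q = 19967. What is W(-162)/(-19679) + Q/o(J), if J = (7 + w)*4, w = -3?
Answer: 392874310/334543 ≈ 1174.4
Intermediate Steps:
Q = -19964 (Q = 3 - 1*19967 = 3 - 19967 = -19964)
r(A) = -1 (r(A) = 2 - 1*3 = 2 - 3 = -1)
J = 16 (J = (7 - 3)*4 = 4*4 = 16)
o(f) = -1 - f
W(-162)/(-19679) + Q/o(J) = -162/(-19679) - 19964/(-1 - 1*16) = -162*(-1/19679) - 19964/(-1 - 16) = 162/19679 - 19964/(-17) = 162/19679 - 19964*(-1/17) = 162/19679 + 19964/17 = 392874310/334543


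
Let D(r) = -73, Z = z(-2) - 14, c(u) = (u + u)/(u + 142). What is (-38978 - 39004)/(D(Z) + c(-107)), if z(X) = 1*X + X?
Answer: 909790/923 ≈ 985.69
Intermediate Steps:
z(X) = 2*X (z(X) = X + X = 2*X)
c(u) = 2*u/(142 + u) (c(u) = (2*u)/(142 + u) = 2*u/(142 + u))
Z = -18 (Z = 2*(-2) - 14 = -4 - 14 = -18)
(-38978 - 39004)/(D(Z) + c(-107)) = (-38978 - 39004)/(-73 + 2*(-107)/(142 - 107)) = -77982/(-73 + 2*(-107)/35) = -77982/(-73 + 2*(-107)*(1/35)) = -77982/(-73 - 214/35) = -77982/(-2769/35) = -77982*(-35/2769) = 909790/923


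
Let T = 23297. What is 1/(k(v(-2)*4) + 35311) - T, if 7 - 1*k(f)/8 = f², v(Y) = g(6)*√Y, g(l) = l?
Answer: -1038650150/44583 ≈ -23297.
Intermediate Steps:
v(Y) = 6*√Y
k(f) = 56 - 8*f²
1/(k(v(-2)*4) + 35311) - T = 1/((56 - 8*((6*√(-2))*4)²) + 35311) - 1*23297 = 1/((56 - 8*((6*(I*√2))*4)²) + 35311) - 23297 = 1/((56 - 8*((6*I*√2)*4)²) + 35311) - 23297 = 1/((56 - 8*(24*I*√2)²) + 35311) - 23297 = 1/((56 - 8*(-1152)) + 35311) - 23297 = 1/((56 + 9216) + 35311) - 23297 = 1/(9272 + 35311) - 23297 = 1/44583 - 23297 = -1038650150/44583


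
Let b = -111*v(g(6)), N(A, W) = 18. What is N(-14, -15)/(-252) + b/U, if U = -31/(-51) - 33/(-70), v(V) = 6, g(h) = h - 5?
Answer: -33290533/53942 ≈ -617.15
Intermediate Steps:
g(h) = -5 + h
b = -666 (b = -111*6 = -666)
U = 3853/3570 (U = -31*(-1/51) - 33*(-1/70) = 31/51 + 33/70 = 3853/3570 ≈ 1.0793)
N(-14, -15)/(-252) + b/U = 18/(-252) - 666/3853/3570 = 18*(-1/252) - 666*3570/3853 = -1/14 - 2377620/3853 = -33290533/53942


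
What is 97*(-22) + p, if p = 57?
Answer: -2077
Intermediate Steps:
97*(-22) + p = 97*(-22) + 57 = -2134 + 57 = -2077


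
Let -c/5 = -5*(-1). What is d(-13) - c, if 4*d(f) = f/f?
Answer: 101/4 ≈ 25.250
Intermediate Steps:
d(f) = ¼ (d(f) = (f/f)/4 = (¼)*1 = ¼)
c = -25 (c = -(-25)*(-1) = -5*5 = -25)
d(-13) - c = ¼ - 1*(-25) = ¼ + 25 = 101/4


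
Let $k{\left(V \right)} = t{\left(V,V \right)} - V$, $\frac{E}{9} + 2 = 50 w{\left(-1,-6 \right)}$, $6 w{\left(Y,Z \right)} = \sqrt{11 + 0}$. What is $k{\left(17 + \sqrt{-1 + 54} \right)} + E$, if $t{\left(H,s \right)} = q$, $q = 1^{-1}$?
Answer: $-34 - \sqrt{53} + 75 \sqrt{11} \approx 207.47$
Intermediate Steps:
$w{\left(Y,Z \right)} = \frac{\sqrt{11}}{6}$ ($w{\left(Y,Z \right)} = \frac{\sqrt{11 + 0}}{6} = \frac{\sqrt{11}}{6}$)
$q = 1$
$t{\left(H,s \right)} = 1$
$E = -18 + 75 \sqrt{11}$ ($E = -18 + 9 \cdot 50 \frac{\sqrt{11}}{6} = -18 + 9 \frac{25 \sqrt{11}}{3} = -18 + 75 \sqrt{11} \approx 230.75$)
$k{\left(V \right)} = 1 - V$
$k{\left(17 + \sqrt{-1 + 54} \right)} + E = \left(1 - \left(17 + \sqrt{-1 + 54}\right)\right) - \left(18 - 75 \sqrt{11}\right) = \left(1 - \left(17 + \sqrt{53}\right)\right) - \left(18 - 75 \sqrt{11}\right) = \left(-16 - \sqrt{53}\right) - \left(18 - 75 \sqrt{11}\right) = -34 - \sqrt{53} + 75 \sqrt{11}$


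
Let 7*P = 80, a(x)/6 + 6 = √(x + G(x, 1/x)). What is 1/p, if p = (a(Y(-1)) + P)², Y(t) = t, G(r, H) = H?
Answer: 49*I/(8*(1806*√2 + 3257*I)) ≈ 0.0011645 + 0.00091316*I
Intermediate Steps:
a(x) = -36 + 6*√(x + 1/x)
P = 80/7 (P = (⅐)*80 = 80/7 ≈ 11.429)
p = (-172/7 + 6*I*√2)² (p = ((-36 + 6*√(-1 + 1/(-1))) + 80/7)² = ((-36 + 6*√(-1 - 1)) + 80/7)² = ((-36 + 6*√(-2)) + 80/7)² = ((-36 + 6*(I*√2)) + 80/7)² = ((-36 + 6*I*√2) + 80/7)² = (-172/7 + 6*I*√2)² ≈ 531.75 - 416.99*I)
1/p = 1/(26056/49 - 2064*I*√2/7)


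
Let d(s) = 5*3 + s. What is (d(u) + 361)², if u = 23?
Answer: 159201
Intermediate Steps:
d(s) = 15 + s
(d(u) + 361)² = ((15 + 23) + 361)² = (38 + 361)² = 399² = 159201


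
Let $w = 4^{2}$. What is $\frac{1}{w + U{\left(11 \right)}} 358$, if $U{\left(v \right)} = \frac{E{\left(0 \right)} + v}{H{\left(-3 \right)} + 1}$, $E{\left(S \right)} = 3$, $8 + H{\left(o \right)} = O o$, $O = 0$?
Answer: $\frac{179}{7} \approx 25.571$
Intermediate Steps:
$H{\left(o \right)} = -8$ ($H{\left(o \right)} = -8 + 0 o = -8 + 0 = -8$)
$U{\left(v \right)} = - \frac{3}{7} - \frac{v}{7}$ ($U{\left(v \right)} = \frac{3 + v}{-8 + 1} = \frac{3 + v}{-7} = \left(3 + v\right) \left(- \frac{1}{7}\right) = - \frac{3}{7} - \frac{v}{7}$)
$w = 16$
$\frac{1}{w + U{\left(11 \right)}} 358 = \frac{1}{16 - 2} \cdot 358 = \frac{1}{14} \cdot 358 = \frac{179}{7}$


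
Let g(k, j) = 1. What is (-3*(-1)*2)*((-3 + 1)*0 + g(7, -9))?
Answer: 6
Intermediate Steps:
(-3*(-1)*2)*((-3 + 1)*0 + g(7, -9)) = (-3*(-1)*2)*((-3 + 1)*0 + 1) = (3*2)*(-2*0 + 1) = 6*(0 + 1) = 6*1 = 6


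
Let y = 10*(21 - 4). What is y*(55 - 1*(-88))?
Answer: 24310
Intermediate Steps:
y = 170 (y = 10*17 = 170)
y*(55 - 1*(-88)) = 170*(55 - 1*(-88)) = 170*(55 + 88) = 170*143 = 24310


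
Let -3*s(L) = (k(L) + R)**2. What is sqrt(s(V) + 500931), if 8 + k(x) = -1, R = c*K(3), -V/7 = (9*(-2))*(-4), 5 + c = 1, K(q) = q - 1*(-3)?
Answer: 2*sqrt(125142) ≈ 707.51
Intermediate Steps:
K(q) = 3 + q (K(q) = q + 3 = 3 + q)
c = -4 (c = -5 + 1 = -4)
V = -504 (V = -7*9*(-2)*(-4) = -(-126)*(-4) = -7*72 = -504)
R = -24 (R = -4*(3 + 3) = -4*6 = -24)
k(x) = -9 (k(x) = -8 - 1 = -9)
s(L) = -363 (s(L) = -(-9 - 24)**2/3 = -1/3*(-33)**2 = -1/3*1089 = -363)
sqrt(s(V) + 500931) = sqrt(-363 + 500931) = sqrt(500568) = 2*sqrt(125142)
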